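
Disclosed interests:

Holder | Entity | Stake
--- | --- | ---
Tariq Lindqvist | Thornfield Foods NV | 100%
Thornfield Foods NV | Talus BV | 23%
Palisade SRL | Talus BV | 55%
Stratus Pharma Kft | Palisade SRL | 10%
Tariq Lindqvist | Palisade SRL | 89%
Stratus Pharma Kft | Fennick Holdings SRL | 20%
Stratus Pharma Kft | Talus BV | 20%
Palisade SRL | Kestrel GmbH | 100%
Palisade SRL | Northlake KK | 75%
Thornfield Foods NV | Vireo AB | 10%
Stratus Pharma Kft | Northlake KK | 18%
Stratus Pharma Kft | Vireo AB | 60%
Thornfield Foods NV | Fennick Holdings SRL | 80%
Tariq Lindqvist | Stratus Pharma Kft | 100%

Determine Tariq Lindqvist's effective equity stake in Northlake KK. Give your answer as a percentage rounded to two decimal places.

92.25%

Tariq reaches Northlake along 3 paths.
Via Palisade: 89% × 75% = 66.75%.
Via Stratus → Palisade: 100% × 10% × 75% = 7.5%.
Via Stratus: 100% × 18% = 18%.
Total: 66.75% + 7.5% + 18% = 92.25%.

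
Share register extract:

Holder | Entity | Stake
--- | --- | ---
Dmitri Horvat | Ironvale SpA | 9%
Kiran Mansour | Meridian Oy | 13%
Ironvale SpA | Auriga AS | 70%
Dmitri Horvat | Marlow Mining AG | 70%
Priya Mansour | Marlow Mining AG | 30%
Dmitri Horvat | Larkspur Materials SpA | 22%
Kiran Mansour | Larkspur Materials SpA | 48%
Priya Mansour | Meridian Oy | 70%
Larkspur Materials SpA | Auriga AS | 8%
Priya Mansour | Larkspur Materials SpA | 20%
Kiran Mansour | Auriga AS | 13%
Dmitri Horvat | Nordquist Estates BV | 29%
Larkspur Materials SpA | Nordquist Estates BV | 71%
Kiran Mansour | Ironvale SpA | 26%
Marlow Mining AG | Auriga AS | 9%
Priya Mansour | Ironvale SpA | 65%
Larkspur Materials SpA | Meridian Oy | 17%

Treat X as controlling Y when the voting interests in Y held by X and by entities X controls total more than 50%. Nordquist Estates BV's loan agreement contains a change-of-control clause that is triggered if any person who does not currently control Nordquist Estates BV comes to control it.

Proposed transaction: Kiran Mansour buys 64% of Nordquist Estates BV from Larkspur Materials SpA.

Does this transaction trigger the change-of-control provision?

The purchase adds only to Kiran's holdings (Larkspur's stake shrinks), so Kiran is the only person who could newly come to control Nordquist.
Kiran's largest direct stake is 48% in Larkspur, which does not meet the threshold, so Kiran controls no company.
Neither Kiran nor any entity Kiran controls holds any voting interest in Nordquist.
So before the transaction, Kiran does not control Nordquist.
After the purchase, Kiran holds 64% of Nordquist directly, and Larkspur's stake falls to 7%.
Kiran holds 64% of Nordquist, so Kiran controls Nordquist.
Kiran did not control Nordquist before and does after, so the clause is triggered.

Yes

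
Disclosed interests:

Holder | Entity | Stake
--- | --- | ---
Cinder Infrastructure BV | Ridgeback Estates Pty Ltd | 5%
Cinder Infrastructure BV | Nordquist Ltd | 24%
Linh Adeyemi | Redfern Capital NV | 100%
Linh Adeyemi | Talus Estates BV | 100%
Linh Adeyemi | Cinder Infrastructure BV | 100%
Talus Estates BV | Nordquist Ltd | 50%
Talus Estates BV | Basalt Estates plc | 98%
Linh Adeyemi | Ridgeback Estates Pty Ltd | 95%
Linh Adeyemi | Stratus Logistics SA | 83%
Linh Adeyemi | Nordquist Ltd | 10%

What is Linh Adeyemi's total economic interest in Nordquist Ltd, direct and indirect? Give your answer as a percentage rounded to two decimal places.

84.00%

Linh reaches Nordquist along 3 paths.
Via Cinder: 100% × 24% = 24%.
Direct stake: 10% = 10%.
Via Talus: 100% × 50% = 50%.
Total: 24% + 10% + 50% = 84%.
Rounded: 84.00%.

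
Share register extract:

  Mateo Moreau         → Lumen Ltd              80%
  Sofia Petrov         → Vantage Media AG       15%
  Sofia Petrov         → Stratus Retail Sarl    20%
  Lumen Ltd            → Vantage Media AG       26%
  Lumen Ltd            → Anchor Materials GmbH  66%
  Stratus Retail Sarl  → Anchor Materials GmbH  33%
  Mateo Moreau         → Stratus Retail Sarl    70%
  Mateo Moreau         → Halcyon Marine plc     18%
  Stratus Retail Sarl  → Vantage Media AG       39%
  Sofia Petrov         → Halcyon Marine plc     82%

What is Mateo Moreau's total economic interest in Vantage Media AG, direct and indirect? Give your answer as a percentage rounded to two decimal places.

Mateo reaches Vantage along 2 paths.
Via Lumen: 80% × 26% = 20.8%.
Via Stratus: 70% × 39% = 27.3%.
Total: 20.8% + 27.3% = 48.1%.
Rounded: 48.10%.

48.10%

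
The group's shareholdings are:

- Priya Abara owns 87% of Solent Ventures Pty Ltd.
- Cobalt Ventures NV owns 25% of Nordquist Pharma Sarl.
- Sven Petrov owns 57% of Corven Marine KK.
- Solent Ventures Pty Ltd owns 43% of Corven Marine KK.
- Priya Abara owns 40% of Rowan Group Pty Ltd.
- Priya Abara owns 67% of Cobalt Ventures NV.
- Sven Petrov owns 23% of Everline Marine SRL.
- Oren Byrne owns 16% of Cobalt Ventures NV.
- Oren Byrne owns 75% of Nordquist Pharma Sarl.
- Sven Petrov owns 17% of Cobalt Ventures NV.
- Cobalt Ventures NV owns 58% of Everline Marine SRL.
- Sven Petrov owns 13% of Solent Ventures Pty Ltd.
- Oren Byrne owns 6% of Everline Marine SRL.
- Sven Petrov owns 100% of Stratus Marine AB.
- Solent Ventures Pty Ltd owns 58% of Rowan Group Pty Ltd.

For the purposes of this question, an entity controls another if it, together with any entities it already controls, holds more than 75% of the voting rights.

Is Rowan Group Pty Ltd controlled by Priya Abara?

Priya holds 87% of Solent, so Priya controls Solent.
Solent and Priya together hold 58% + 40% = 98% of Rowan, so Priya controls Rowan.

Yes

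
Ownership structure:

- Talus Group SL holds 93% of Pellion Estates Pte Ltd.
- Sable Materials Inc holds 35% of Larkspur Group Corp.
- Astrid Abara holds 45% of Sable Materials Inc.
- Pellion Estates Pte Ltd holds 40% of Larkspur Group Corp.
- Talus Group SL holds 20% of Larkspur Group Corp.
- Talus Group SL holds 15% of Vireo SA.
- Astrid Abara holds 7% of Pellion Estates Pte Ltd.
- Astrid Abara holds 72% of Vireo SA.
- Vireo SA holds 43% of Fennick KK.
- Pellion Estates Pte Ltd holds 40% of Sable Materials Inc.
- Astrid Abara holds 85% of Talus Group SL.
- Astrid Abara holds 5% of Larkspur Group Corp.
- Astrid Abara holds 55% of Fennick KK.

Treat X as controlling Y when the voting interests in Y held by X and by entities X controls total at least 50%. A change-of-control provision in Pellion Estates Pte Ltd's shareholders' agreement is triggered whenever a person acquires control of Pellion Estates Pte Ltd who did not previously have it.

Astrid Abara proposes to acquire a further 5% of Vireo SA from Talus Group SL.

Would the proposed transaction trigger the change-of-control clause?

The purchase adds only to Astrid's holdings (Talus's stake shrinks), so Astrid is the only person who could newly come to control Pellion.
Astrid holds 85% of Talus, so Astrid controls Talus.
Astrid and Talus together hold 7% + 93% = 100% of Pellion, so Astrid controls Pellion.
So Astrid already controls Pellion before the transaction.
After the purchase, Astrid's direct stake in Vireo rises to 72% + 5% = 77%, and Talus's stake falls to 10%.
Astrid controlled Pellion already, so this is not a new person acquiring control; every other person's position is unchanged or reduced.
No new person acquires control, so the clause is not triggered.

No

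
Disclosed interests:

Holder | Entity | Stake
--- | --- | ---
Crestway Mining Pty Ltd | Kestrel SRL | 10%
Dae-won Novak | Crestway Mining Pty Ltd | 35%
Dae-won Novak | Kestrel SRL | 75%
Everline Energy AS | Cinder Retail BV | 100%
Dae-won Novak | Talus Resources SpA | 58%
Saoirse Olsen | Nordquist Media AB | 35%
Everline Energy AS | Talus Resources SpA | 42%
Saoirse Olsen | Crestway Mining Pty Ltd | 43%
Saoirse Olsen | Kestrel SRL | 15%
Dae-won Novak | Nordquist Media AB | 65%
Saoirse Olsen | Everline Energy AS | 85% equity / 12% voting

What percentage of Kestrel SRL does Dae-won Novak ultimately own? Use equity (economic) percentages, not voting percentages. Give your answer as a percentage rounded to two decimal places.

78.50%

Dae-won reaches Kestrel along 2 paths.
Via Crestway: 35% × 10% = 3.5%.
Direct stake: 75% = 75%.
Total: 3.5% + 75% = 78.5%.
Rounded: 78.50%.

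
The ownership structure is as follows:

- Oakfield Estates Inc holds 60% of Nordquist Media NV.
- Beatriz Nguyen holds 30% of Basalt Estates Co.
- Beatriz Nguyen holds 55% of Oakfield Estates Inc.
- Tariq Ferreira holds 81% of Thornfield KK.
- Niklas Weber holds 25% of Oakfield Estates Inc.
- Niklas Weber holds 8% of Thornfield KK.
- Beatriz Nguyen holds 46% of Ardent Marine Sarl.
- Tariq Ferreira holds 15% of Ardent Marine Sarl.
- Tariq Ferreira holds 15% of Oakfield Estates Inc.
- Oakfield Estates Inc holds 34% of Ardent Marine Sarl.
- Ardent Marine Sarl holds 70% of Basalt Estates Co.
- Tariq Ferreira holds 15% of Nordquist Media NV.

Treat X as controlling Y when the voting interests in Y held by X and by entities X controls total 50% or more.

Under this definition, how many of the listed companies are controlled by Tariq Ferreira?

1

Tariq holds 81% of Thornfield, so Tariq controls Thornfield.
No other company's threshold is met.
Tariq controls 1 company.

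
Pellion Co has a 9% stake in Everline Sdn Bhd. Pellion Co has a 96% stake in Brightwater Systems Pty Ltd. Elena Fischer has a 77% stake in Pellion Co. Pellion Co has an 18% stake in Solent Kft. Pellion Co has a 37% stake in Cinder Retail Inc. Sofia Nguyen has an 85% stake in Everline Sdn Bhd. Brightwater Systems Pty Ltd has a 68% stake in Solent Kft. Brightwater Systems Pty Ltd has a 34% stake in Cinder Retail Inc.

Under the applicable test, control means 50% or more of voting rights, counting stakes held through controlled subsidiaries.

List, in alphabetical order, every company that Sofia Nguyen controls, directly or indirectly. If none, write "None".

Everline Sdn Bhd

Sofia holds 85% of Everline, so Sofia controls Everline.
No other company's threshold is met.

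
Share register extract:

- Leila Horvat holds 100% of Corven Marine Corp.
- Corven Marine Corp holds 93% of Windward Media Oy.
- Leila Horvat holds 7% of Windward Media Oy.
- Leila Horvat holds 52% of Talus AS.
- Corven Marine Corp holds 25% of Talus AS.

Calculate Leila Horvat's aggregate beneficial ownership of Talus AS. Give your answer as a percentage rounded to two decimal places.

Leila reaches Talus along 2 paths.
Direct stake: 52% = 52%.
Via Corven: 100% × 25% = 25%.
Total: 52% + 25% = 77%.
Rounded: 77.00%.

77.00%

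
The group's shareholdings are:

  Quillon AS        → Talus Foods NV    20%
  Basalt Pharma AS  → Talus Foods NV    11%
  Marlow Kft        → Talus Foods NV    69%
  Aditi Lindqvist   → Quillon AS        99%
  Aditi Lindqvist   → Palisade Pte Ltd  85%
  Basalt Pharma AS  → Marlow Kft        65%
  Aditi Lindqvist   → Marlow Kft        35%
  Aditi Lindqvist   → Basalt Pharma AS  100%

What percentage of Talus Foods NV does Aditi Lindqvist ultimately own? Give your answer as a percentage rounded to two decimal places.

99.80%

Aditi reaches Talus along 4 paths.
Via Basalt → Marlow: 100% × 65% × 69% = 44.85%.
Via Marlow: 35% × 69% = 24.15%.
Via Quillon: 99% × 20% = 19.8%.
Via Basalt: 100% × 11% = 11%.
Total: 44.85% + 24.15% + 19.8% + 11% = 99.8%.
Rounded: 99.80%.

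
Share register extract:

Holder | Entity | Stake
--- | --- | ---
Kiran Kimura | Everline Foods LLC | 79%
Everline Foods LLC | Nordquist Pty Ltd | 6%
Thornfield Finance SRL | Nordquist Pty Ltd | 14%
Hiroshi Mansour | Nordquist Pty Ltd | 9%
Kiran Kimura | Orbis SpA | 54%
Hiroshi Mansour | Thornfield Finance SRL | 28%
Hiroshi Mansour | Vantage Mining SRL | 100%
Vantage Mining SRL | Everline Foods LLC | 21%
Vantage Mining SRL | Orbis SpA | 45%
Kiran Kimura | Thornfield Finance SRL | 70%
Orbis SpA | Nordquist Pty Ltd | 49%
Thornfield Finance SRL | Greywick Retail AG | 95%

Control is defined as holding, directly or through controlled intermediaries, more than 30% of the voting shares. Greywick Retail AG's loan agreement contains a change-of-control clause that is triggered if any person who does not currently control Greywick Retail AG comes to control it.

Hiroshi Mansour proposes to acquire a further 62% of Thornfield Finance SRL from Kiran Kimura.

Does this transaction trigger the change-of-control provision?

The purchase adds only to Hiroshi's holdings (Kiran's stake shrinks), so Hiroshi is the only person who could newly come to control Greywick.
Hiroshi holds 100% of Vantage, so Hiroshi controls Vantage.
Vantage holds 45% of Orbis, so Hiroshi controls Orbis.
Hiroshi and Orbis together hold 9% + 49% = 58% of Nordquist, so Hiroshi controls Nordquist.
Neither Hiroshi nor any entity Hiroshi controls holds any voting interest in Greywick.
So before the transaction, Hiroshi does not control Greywick.
After the purchase, Hiroshi's direct stake in Thornfield rises to 28% + 62% = 90%, and Kiran's stake falls to 8%.
Hiroshi holds 90% of Thornfield, so Hiroshi controls Thornfield.
Thornfield holds 95% of Greywick, so Hiroshi controls Greywick.
Hiroshi did not control Greywick before and does after, so the clause is triggered.

Yes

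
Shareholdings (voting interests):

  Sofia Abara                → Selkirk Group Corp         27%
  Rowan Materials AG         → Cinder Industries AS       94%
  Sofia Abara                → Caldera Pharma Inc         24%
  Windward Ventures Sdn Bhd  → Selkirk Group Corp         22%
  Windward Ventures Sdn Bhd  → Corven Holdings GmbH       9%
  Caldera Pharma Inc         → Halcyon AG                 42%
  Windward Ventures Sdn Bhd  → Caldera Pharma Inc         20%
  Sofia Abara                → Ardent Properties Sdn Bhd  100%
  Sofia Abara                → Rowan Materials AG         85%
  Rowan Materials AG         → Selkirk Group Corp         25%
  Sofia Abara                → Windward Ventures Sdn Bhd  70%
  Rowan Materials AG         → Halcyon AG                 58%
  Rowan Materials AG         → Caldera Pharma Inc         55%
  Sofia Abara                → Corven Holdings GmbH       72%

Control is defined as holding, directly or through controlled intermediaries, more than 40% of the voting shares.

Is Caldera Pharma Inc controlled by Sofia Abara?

Sofia holds 85% of Rowan, so Sofia controls Rowan.
Sofia holds 70% of Windward, so Sofia controls Windward.
Sofia and Windward and Rowan together hold 24% + 20% + 55% = 99% of Caldera, so Sofia controls Caldera.

Yes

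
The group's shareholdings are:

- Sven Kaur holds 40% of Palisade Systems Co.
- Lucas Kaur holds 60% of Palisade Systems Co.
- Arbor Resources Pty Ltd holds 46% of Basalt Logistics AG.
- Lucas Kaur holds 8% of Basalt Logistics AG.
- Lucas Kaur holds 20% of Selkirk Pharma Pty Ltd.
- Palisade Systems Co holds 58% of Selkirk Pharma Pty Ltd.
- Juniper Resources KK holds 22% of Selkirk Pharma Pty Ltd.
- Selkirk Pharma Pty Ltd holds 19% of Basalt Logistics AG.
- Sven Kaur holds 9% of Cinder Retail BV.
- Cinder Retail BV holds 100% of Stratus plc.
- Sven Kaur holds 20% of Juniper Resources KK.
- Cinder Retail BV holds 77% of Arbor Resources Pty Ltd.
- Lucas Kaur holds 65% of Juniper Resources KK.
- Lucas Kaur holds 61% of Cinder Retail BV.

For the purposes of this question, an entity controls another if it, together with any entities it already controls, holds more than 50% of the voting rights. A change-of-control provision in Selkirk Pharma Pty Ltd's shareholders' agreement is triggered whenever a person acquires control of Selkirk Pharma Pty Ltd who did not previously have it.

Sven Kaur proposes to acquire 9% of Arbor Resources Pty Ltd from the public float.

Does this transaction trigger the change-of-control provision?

No

The purchase changes only Sven's holdings, so Sven is the only person who could newly come to control Selkirk.
Sven's largest direct stake is 40% in Palisade, which does not meet the threshold, so Sven controls no company.
Neither Sven nor any entity Sven controls holds any voting interest in Selkirk.
So before the transaction, Sven does not control Selkirk.
After the purchase, Sven holds 9% of Arbor directly.
Sven's side now holds 9% of Arbor, not > 50%, so Sven still does not control Arbor.
After the transaction, neither Sven nor any entity Sven controls holds a voting interest in Selkirk, so Sven still does not control it.
No new person acquires control, so the clause is not triggered.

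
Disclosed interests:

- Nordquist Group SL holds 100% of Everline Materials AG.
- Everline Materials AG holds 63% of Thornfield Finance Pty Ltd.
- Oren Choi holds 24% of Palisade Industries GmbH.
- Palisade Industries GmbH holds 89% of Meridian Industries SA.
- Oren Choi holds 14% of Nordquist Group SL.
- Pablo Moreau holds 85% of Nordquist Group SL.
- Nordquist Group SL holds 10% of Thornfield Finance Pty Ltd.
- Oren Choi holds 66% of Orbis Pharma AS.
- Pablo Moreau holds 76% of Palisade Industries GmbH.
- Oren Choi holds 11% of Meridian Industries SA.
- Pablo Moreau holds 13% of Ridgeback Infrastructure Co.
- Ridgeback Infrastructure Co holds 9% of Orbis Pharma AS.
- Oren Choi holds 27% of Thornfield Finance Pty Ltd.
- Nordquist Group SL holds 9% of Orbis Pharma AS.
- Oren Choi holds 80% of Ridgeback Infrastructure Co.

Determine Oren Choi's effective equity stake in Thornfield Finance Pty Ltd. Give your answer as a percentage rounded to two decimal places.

Oren reaches Thornfield along 3 paths.
Via Nordquist → Everline: 14% × 100% × 63% = 8.82%.
Via Nordquist: 14% × 10% = 1.4%.
Direct stake: 27% = 27%.
Total: 8.82% + 1.4% + 27% = 37.22%.

37.22%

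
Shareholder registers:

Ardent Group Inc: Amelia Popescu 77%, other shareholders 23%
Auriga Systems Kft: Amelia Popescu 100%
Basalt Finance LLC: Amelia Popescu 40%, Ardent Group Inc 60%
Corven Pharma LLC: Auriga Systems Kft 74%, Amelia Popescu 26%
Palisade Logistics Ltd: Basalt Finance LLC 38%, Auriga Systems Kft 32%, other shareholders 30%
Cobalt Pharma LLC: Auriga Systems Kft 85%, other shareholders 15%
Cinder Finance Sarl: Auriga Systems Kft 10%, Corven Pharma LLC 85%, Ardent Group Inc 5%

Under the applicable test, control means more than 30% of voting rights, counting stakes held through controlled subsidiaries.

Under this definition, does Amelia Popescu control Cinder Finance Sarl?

Yes

Amelia holds 100% of Auriga, so Amelia controls Auriga.
Auriga and Amelia together hold 74% + 26% = 100% of Corven, so Amelia controls Corven.
Amelia holds 77% of Ardent, so Amelia controls Ardent.
Auriga and Corven and Ardent together hold 10% + 85% + 5% = 100% of Cinder, so Amelia controls Cinder.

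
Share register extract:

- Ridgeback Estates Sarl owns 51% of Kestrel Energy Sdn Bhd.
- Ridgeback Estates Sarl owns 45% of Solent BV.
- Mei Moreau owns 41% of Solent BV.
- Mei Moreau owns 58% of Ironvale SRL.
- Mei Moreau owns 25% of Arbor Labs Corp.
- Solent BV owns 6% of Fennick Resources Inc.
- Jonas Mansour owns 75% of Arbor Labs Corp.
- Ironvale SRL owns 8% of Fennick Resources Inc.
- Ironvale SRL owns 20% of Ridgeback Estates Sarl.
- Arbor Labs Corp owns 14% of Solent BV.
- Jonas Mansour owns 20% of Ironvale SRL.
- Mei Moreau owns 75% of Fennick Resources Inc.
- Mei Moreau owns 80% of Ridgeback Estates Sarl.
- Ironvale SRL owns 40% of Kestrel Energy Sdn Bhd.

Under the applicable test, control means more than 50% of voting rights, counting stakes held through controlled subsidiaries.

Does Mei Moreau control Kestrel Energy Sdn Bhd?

Yes

Mei holds 58% of Ironvale, so Mei controls Ironvale.
Mei and Ironvale together hold 80% + 20% = 100% of Ridgeback, so Mei controls Ridgeback.
Ridgeback and Ironvale together hold 51% + 40% = 91% of Kestrel, so Mei controls Kestrel.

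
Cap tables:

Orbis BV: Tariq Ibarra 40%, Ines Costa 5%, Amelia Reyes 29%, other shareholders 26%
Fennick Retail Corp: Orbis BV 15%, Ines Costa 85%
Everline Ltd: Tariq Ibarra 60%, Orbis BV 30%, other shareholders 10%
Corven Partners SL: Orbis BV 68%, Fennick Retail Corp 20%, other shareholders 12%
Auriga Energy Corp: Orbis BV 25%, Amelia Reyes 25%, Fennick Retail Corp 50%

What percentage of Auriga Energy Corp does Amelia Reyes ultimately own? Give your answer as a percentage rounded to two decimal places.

Amelia reaches Auriga along 3 paths.
Via Orbis: 29% × 25% = 7.25%.
Direct stake: 25% = 25%.
Via Orbis → Fennick: 29% × 15% × 50% = 2.175%.
Total: 7.25% + 25% + 2.175% = 34.425%.
Rounded: 34.43%.

34.43%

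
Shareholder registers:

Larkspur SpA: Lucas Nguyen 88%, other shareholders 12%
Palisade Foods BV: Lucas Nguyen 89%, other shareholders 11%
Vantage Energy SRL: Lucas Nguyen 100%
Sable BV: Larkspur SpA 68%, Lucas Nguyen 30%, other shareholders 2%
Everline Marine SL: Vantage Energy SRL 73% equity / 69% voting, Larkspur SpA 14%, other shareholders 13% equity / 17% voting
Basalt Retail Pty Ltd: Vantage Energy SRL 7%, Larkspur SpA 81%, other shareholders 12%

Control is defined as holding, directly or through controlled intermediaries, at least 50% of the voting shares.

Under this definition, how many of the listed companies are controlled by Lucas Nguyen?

6

Lucas holds 88% of Larkspur, so Lucas controls Larkspur.
Lucas holds 89% of Palisade, so Lucas controls Palisade.
Lucas holds 100% of Vantage, so Lucas controls Vantage.
Larkspur and Lucas together hold 68% + 30% = 98% of Sable, so Lucas controls Sable.
Vantage and Larkspur together hold 69% + 14% = 83% of Everline, so Lucas controls Everline.
Vantage and Larkspur together hold 7% + 81% = 88% of Basalt, so Lucas controls Basalt.
Lucas controls 6 companies.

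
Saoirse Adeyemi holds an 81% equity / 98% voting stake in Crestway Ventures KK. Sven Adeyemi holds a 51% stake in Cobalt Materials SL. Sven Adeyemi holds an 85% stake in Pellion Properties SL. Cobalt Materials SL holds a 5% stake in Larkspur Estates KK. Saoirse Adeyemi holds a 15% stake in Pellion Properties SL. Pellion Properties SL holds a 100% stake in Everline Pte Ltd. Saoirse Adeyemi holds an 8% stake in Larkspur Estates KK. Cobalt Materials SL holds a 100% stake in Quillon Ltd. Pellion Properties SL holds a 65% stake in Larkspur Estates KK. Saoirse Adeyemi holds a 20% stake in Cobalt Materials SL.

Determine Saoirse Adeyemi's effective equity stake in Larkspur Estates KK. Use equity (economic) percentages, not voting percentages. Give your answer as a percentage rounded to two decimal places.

18.75%

Saoirse reaches Larkspur along 3 paths.
Via Cobalt: 20% × 5% = 1%.
Via Pellion: 15% × 65% = 9.75%.
Direct stake: 8% = 8%.
Total: 1% + 9.75% + 8% = 18.75%.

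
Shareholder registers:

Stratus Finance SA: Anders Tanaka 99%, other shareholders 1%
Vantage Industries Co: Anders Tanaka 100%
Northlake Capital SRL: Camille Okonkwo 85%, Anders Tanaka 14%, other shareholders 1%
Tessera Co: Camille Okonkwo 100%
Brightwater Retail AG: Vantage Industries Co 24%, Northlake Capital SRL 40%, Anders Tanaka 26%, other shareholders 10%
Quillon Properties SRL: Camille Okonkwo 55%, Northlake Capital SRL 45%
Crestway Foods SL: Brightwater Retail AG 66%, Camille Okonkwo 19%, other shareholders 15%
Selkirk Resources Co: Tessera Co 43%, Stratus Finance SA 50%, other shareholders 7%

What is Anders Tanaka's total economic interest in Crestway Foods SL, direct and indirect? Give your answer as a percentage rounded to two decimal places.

Anders reaches Crestway along 3 paths.
Via Vantage → Brightwater: 100% × 24% × 66% = 15.84%.
Via Northlake → Brightwater: 14% × 40% × 66% = 3.696%.
Via Brightwater: 26% × 66% = 17.16%.
Total: 15.84% + 3.696% + 17.16% = 36.696%.
Rounded: 36.70%.

36.70%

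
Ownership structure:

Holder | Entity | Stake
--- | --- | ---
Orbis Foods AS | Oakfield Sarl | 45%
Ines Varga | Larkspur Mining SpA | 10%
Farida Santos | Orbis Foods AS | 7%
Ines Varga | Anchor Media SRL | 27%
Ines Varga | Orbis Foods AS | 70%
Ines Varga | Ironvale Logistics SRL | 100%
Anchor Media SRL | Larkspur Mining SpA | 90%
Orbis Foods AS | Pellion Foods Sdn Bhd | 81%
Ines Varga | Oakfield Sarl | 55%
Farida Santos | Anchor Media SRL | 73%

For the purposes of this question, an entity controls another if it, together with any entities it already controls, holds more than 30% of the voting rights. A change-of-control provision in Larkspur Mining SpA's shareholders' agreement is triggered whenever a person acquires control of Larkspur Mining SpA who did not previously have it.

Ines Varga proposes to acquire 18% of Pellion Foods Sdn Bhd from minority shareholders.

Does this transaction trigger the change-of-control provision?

The purchase changes only Ines's holdings, so Ines is the only person who could newly come to control Larkspur.
Ines holds 70% of Orbis, so Ines controls Orbis.
Ines holds 100% of Ironvale, so Ines controls Ironvale.
Orbis holds 81% of Pellion, so Ines controls Pellion.
Orbis and Ines together hold 45% + 55% = 100% of Oakfield, so Ines controls Oakfield.
In Larkspur, Ines's side holds only 10%, not > 30%.
So before the transaction, Ines does not control Larkspur.
After the purchase, Ines holds 18% of Pellion directly.
Orbis and Ines together hold 81% + 18% = 99% of Pellion, so Ines controls Pellion.
After the transaction, Ines's side holds 10% of Larkspur, not > 30%, so Ines still does not control Larkspur.
No new person acquires control, so the clause is not triggered.

No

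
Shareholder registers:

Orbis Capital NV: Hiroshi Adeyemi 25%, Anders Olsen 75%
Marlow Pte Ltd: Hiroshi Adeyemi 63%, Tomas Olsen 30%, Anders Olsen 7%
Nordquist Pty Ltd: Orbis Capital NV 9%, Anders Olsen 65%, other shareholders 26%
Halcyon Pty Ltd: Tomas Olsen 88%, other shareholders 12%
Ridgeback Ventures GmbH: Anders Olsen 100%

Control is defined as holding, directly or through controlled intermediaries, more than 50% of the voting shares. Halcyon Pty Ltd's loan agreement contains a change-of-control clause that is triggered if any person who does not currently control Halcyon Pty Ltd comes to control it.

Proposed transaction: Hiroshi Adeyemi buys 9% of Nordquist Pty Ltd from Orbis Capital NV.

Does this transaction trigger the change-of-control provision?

No

The purchase adds only to Hiroshi's holdings (Orbis's stake shrinks), so Hiroshi is the only person who could newly come to control Halcyon.
Hiroshi holds 63% of Marlow, so Hiroshi controls Marlow.
Neither Hiroshi nor any entity Hiroshi controls holds any voting interest in Halcyon.
So before the transaction, Hiroshi does not control Halcyon.
After the purchase, Hiroshi holds 9% of Nordquist directly, and Orbis's stake falls to 0%.
Hiroshi's side now holds 9% of Nordquist, not > 50%, so Hiroshi still does not control Nordquist.
After the transaction, neither Hiroshi nor any entity Hiroshi controls holds a voting interest in Halcyon, so Hiroshi still does not control it.
No new person acquires control, so the clause is not triggered.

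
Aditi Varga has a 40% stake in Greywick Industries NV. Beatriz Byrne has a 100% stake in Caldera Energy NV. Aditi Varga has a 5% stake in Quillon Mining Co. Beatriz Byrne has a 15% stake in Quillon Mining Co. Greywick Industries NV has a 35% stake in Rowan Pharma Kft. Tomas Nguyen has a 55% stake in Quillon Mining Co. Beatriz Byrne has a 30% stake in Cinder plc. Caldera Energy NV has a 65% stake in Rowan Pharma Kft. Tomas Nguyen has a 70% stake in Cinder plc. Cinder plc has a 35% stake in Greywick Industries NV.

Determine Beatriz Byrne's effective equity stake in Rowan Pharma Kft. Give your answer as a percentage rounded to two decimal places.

Beatriz reaches Rowan along 2 paths.
Via Cinder → Greywick: 30% × 35% × 35% = 3.675%.
Via Caldera: 100% × 65% = 65%.
Total: 3.675% + 65% = 68.675%.
Rounded: 68.68%.

68.68%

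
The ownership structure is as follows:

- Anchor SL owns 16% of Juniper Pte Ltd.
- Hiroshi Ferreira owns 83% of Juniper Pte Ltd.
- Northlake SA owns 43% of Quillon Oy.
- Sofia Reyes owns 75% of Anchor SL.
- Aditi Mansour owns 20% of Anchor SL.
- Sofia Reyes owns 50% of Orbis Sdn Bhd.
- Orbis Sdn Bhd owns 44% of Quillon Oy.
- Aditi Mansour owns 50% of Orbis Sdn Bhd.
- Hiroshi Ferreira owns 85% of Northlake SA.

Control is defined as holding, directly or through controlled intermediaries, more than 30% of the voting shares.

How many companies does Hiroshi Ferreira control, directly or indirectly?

Hiroshi holds 85% of Northlake, so Hiroshi controls Northlake.
Northlake holds 43% of Quillon, so Hiroshi controls Quillon.
Hiroshi holds 83% of Juniper, so Hiroshi controls Juniper.
No other company's threshold is met.
Hiroshi controls 3 companies.

3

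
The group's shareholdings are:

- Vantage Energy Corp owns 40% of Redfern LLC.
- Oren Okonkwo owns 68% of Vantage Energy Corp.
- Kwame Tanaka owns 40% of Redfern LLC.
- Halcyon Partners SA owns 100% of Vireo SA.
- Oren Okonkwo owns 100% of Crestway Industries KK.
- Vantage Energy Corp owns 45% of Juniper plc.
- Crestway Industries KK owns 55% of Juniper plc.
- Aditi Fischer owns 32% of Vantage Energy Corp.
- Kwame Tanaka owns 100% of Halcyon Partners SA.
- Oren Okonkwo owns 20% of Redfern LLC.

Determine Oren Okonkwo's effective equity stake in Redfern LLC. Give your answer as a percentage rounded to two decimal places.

Oren reaches Redfern along 2 paths.
Direct stake: 20% = 20%.
Via Vantage: 68% × 40% = 27.2%.
Total: 20% + 27.2% = 47.2%.
Rounded: 47.20%.

47.20%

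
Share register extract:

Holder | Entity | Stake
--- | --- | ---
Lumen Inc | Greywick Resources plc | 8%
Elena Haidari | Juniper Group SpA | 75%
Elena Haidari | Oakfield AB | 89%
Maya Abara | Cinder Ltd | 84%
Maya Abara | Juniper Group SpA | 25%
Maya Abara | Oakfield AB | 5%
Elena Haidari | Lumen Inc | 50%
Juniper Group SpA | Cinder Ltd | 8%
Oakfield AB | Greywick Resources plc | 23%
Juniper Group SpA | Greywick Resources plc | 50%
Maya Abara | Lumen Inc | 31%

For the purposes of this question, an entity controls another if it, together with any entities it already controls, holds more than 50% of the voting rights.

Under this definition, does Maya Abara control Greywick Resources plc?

No

Maya holds 84% of Cinder, so Maya controls Cinder.
Neither Maya nor any entity Maya controls holds any voting interest in Greywick.
So Maya does not control Greywick.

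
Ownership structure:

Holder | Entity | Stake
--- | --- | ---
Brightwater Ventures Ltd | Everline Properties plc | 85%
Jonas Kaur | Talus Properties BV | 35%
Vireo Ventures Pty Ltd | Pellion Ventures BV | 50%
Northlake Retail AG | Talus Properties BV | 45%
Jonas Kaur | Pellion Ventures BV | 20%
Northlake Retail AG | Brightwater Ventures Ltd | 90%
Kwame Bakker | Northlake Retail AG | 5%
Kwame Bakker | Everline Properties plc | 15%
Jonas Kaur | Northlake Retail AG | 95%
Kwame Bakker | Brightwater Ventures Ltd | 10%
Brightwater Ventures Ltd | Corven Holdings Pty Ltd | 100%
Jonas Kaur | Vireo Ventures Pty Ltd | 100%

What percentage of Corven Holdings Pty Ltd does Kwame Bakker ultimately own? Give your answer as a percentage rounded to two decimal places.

14.50%

Kwame reaches Corven along 2 paths.
Via Northlake → Brightwater: 5% × 90% × 100% = 4.5%.
Via Brightwater: 10% × 100% = 10%.
Total: 4.5% + 10% = 14.5%.
Rounded: 14.50%.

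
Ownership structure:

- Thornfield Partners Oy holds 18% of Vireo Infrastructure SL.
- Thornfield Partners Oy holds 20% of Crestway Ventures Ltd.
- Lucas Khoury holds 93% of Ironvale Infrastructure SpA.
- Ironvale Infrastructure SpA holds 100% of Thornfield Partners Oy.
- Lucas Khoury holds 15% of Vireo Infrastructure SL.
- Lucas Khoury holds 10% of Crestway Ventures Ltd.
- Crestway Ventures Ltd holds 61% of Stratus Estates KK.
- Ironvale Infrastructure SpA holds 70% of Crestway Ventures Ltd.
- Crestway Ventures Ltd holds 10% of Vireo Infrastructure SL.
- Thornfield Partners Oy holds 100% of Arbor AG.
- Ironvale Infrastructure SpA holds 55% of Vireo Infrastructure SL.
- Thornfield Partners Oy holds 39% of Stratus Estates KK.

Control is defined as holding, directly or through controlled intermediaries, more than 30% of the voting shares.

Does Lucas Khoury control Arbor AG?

Lucas holds 93% of Ironvale, so Lucas controls Ironvale.
Ironvale holds 100% of Thornfield, so Lucas controls Thornfield.
Thornfield holds 100% of Arbor, so Lucas controls Arbor.

Yes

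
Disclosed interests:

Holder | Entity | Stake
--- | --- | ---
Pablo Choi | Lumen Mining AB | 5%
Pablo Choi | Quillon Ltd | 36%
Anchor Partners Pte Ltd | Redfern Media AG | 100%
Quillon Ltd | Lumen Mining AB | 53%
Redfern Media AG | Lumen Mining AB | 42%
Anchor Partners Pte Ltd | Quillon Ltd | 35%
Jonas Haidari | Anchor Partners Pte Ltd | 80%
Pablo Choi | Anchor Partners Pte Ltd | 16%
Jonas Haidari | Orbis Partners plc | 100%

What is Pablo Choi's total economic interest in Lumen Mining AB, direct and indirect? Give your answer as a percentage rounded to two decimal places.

33.77%

Pablo reaches Lumen along 4 paths.
Direct stake: 5% = 5%.
Via Anchor → Redfern: 16% × 100% × 42% = 6.72%.
Via Quillon: 36% × 53% = 19.08%.
Via Anchor → Quillon: 16% × 35% × 53% = 2.968%.
Total: 5% + 6.72% + 19.08% + 2.968% = 33.768%.
Rounded: 33.77%.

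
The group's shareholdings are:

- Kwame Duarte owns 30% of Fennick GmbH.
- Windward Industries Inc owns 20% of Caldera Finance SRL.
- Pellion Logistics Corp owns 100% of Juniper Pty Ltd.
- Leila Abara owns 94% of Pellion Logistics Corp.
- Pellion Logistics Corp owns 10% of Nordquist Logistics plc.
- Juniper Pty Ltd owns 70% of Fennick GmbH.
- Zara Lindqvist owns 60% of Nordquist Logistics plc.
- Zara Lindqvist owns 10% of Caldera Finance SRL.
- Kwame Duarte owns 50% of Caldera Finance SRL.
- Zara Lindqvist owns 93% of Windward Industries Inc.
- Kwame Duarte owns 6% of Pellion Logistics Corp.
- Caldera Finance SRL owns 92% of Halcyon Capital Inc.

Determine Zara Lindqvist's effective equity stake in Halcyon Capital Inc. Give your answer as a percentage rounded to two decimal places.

Zara reaches Halcyon along 2 paths.
Via Caldera: 10% × 92% = 9.2%.
Via Windward → Caldera: 93% × 20% × 92% = 17.112%.
Total: 9.2% + 17.112% = 26.312%.
Rounded: 26.31%.

26.31%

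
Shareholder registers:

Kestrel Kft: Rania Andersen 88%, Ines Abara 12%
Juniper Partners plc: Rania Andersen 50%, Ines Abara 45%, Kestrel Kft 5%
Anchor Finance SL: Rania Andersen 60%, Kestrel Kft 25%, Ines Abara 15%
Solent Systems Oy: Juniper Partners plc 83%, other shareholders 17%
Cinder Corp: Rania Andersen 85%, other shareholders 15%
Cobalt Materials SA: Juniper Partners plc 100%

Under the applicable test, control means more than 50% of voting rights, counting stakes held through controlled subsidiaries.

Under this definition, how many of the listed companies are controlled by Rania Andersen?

Rania holds 88% of Kestrel, so Rania controls Kestrel.
Rania and Kestrel together hold 50% + 5% = 55% of Juniper, so Rania controls Juniper.
Rania and Kestrel together hold 60% + 25% = 85% of Anchor, so Rania controls Anchor.
Juniper holds 83% of Solent, so Rania controls Solent.
Rania holds 85% of Cinder, so Rania controls Cinder.
Juniper holds 100% of Cobalt, so Rania controls Cobalt.
Rania controls 6 companies.

6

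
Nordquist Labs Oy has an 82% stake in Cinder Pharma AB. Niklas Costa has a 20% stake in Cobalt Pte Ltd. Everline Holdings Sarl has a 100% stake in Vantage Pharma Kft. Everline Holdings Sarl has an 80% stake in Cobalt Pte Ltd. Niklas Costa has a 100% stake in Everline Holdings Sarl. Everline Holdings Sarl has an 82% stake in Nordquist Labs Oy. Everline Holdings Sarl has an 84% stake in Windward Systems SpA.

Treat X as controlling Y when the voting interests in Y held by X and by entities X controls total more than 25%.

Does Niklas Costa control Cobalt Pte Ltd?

Niklas holds 100% of Everline, so Niklas controls Everline.
Niklas and Everline together hold 20% + 80% = 100% of Cobalt, so Niklas controls Cobalt.

Yes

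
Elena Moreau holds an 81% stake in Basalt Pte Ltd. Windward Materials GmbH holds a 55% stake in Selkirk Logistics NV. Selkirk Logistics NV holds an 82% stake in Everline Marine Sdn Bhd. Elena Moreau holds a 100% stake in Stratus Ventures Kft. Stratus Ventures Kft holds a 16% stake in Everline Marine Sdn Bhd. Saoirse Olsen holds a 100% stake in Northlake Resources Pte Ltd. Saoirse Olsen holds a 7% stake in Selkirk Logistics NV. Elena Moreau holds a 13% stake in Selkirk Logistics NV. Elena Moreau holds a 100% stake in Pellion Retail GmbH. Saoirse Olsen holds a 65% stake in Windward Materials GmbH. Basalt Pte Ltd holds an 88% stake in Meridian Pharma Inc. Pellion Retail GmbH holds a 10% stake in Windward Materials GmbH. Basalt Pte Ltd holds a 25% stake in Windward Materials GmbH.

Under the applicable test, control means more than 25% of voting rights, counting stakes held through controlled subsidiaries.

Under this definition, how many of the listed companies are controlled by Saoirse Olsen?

4

Saoirse holds 100% of Northlake, so Saoirse controls Northlake.
Saoirse holds 65% of Windward, so Saoirse controls Windward.
Windward and Saoirse together hold 55% + 7% = 62% of Selkirk, so Saoirse controls Selkirk.
Selkirk holds 82% of Everline, so Saoirse controls Everline.
No other company's threshold is met.
Saoirse controls 4 companies.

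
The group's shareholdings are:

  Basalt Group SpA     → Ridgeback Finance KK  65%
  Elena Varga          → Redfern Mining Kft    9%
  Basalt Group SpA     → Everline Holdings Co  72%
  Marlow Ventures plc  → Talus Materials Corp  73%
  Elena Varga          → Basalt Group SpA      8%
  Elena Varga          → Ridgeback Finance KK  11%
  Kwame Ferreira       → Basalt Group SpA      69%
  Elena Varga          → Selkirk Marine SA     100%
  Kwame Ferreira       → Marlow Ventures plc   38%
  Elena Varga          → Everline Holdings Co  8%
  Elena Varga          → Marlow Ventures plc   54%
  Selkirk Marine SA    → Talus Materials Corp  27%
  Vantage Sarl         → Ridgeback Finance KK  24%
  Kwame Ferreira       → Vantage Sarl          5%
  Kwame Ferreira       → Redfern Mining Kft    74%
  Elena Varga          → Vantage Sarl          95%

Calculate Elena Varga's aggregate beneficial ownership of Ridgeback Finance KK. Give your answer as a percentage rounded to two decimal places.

39.00%

Elena reaches Ridgeback along 3 paths.
Via Basalt: 8% × 65% = 5.2%.
Via Vantage: 95% × 24% = 22.8%.
Direct stake: 11% = 11%.
Total: 5.2% + 22.8% + 11% = 39%.
Rounded: 39.00%.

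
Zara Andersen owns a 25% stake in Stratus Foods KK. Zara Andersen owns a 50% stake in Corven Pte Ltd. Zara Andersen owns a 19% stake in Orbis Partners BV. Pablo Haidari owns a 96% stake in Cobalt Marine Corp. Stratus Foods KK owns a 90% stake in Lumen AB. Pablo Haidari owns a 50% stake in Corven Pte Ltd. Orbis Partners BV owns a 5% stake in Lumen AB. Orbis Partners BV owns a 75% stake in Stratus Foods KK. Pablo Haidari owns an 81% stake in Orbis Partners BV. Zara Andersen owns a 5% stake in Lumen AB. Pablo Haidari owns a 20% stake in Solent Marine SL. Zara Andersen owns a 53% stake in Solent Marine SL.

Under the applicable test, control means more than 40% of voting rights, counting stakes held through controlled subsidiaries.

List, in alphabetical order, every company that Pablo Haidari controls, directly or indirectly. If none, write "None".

Cobalt Marine Corp, Corven Pte Ltd, Lumen AB, Orbis Partners BV, Stratus Foods KK

Pablo holds 81% of Orbis, so Pablo controls Orbis.
Orbis holds 75% of Stratus, so Pablo controls Stratus.
Pablo holds 50% of Corven, so Pablo controls Corven.
Orbis and Stratus together hold 5% + 90% = 95% of Lumen, so Pablo controls Lumen.
Pablo holds 96% of Cobalt, so Pablo controls Cobalt.
No other company's threshold is met.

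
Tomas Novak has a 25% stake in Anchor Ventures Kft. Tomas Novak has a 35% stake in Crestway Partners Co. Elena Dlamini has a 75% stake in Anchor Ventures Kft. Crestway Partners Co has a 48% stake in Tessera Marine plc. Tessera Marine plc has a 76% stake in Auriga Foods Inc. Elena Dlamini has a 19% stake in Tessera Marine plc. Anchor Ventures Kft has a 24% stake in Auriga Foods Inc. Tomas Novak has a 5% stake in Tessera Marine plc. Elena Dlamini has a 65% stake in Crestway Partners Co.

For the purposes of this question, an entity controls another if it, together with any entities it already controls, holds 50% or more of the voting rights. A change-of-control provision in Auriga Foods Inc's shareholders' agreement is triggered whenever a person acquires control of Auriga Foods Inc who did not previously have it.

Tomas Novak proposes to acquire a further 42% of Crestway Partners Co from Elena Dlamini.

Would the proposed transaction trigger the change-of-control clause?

The purchase adds only to Tomas's holdings (Elena's stake shrinks), so Tomas is the only person who could newly come to control Auriga.
Tomas's largest direct stake is 35% in Crestway, which does not meet the threshold, so Tomas controls no company.
Neither Tomas nor any entity Tomas controls holds any voting interest in Auriga.
So before the transaction, Tomas does not control Auriga.
After the purchase, Tomas's direct stake in Crestway rises to 35% + 42% = 77%, and Elena's stake falls to 23%.
Tomas holds 77% of Crestway, so Tomas controls Crestway.
Crestway and Tomas together hold 48% + 5% = 53% of Tessera, so Tomas controls Tessera.
Tessera holds 76% of Auriga, so Tomas controls Auriga.
Tomas did not control Auriga before and does after, so the clause is triggered.

Yes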